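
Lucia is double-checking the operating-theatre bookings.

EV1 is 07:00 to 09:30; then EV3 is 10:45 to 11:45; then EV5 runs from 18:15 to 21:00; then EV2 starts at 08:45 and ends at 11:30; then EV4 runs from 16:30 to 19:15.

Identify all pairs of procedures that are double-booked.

EV1 & EV2, EV2 & EV3, EV4 & EV5

Sorted by start: EV1, EV2, EV3, EV4, EV5.
EV2 starts before EV1 ends → EV1 and EV2 overlap.
EV3 starts after EV1 ends — done with EV1.
EV3 starts before EV2 ends → EV2 and EV3 overlap.
EV4 starts after EV2 ends — done with EV2.
EV4 starts after EV3 ends — done with EV3.
EV5 starts before EV4 ends → EV4 and EV5 overlap.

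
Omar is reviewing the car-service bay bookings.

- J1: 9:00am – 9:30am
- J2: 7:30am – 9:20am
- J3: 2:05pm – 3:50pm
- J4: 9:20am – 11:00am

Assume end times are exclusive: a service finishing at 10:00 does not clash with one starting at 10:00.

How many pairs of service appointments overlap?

2

Two intervals overlap when each starts before the other ends.
Sorted by start: J2, J1, J4, J3.
J1 starts before J2 ends → J2 and J1 overlap.
J4 starts exactly when J2 ends (back-to-back, no overlap), so J2 has no further overlaps.
J4 starts before J1 ends → J1 and J4 overlap.
J3 starts after J1 ends.
J3 starts after J4 ends.
Overlapping pairs: J1 & J2, J1 & J4 — 2 in total.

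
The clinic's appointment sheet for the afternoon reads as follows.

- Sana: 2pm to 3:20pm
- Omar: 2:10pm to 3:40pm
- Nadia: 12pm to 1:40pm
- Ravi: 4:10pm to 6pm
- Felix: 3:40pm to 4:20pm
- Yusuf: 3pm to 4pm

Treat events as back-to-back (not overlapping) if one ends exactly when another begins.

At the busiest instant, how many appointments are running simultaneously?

Sort all start/end points and keep a running count:
12pm start Nadia → 1
1:40pm end Nadia → 0
2pm start Sana → 1
2:10pm start Omar → 2
3pm start Yusuf → 3
3:20pm end Sana → 2
3:40pm end Omar → 1
3:40pm start Felix → 2
4pm end Yusuf → 1
4:10pm start Ravi → 2
4:20pm end Felix → 1
6pm end Ravi → 0
Peak is 3, at 3pm (Omar, Sana, Yusuf).

3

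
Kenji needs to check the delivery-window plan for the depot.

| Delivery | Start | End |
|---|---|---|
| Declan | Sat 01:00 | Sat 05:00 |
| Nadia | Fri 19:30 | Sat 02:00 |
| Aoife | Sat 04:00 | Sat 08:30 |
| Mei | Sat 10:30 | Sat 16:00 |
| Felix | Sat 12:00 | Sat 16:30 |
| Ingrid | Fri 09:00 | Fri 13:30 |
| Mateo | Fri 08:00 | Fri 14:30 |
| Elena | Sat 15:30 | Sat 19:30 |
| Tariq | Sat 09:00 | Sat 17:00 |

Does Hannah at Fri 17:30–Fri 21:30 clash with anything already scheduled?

Mateo: ends Fri 14:30 at or before Hannah starts Fri 17:30 → clear.
Ingrid: ends Fri 13:30 at or before Hannah starts Fri 17:30 → clear.
Nadia: starts Fri 19:30 before Hannah ends Fri 21:30, and ends Sat 02:00 after Hannah starts Fri 17:30 → overlap.
Declan: starts Sat 01:00 at or after Hannah ends Fri 21:30 → clear.
Aoife: starts Sat 04:00 at or after Hannah ends Fri 21:30 → clear.
Tariq: starts Sat 09:00 at or after Hannah ends Fri 21:30 → clear.
Mei: starts Sat 10:30 at or after Hannah ends Fri 21:30 → clear.
Felix: starts Sat 12:00 at or after Hannah ends Fri 21:30 → clear.
Elena: starts Sat 15:30 at or after Hannah ends Fri 21:30 → clear.
Hannah overlaps Nadia.

Yes — it overlaps Nadia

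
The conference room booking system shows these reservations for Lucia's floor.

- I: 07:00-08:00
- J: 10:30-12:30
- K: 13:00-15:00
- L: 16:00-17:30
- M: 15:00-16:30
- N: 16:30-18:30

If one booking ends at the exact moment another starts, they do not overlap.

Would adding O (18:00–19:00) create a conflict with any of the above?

I: ends 08:00 at or before O starts 18:00 → clear.
J: ends 12:30 at or before O starts 18:00 → clear.
K: ends 15:00 at or before O starts 18:00 → clear.
M: ends 16:30 at or before O starts 18:00 → clear.
L: ends 17:30 at or before O starts 18:00 → clear.
N: starts 16:30 before O ends 19:00, and ends 18:30 after O starts 18:00 → overlap.
O overlaps N.

Yes — it overlaps N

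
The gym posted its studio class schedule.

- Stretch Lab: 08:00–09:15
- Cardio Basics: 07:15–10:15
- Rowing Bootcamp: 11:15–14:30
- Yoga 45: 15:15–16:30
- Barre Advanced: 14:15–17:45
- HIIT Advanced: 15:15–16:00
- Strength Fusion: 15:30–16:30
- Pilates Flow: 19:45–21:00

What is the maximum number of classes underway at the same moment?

4

Sort all start/end points and keep a running count:
07:15 start Cardio Basics → 1
08:00 start Stretch Lab → 2
09:15 end Stretch Lab → 1
10:15 end Cardio Basics → 0
11:15 start Rowing Bootcamp → 1
14:15 start Barre Advanced → 2
14:30 end Rowing Bootcamp → 1
15:15 start HIIT Advanced → 2
15:15 start Yoga 45 → 3
15:30 start Strength Fusion → 4
16:00 end HIIT Advanced → 3
16:30 end Strength Fusion → 2
16:30 end Yoga 45 → 1
17:45 end Barre Advanced → 0
19:45 start Pilates Flow → 1
21:00 end Pilates Flow → 0
Peak is 4, at 15:30 (Barre Advanced, HIIT Advanced, Strength Fusion, Yoga 45).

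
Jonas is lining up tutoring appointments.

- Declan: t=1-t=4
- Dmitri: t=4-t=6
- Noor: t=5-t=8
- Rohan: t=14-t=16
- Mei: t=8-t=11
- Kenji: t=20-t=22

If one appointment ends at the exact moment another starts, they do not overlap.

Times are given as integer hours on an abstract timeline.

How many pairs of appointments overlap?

Sorted by start: Declan, Dmitri, Noor, Mei, Rohan, Kenji.
Dmitri starts exactly when Declan ends (back-to-back, no overlap); Declan is clear from here.
Noor starts before Dmitri ends → Dmitri and Noor overlap.
Mei starts after Dmitri ends; Dmitri is clear from here.
Mei starts exactly when Noor ends (back-to-back, no overlap); Noor is clear from here.
Rohan starts after Mei ends; Mei is clear from here.
Kenji starts after Rohan ends.
Overlapping pairs: Dmitri & Noor — 1 in total.

1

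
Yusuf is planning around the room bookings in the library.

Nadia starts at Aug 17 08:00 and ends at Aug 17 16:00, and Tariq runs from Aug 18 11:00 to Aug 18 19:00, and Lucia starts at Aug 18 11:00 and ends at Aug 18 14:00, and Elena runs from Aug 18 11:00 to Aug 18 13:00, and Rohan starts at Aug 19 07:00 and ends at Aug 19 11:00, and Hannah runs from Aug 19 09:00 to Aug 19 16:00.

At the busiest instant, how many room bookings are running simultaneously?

Sweep the timeline, counting +1 at each start and −1 at each end (ends before starts at a tie):
Aug 17 08:00 start Nadia → 1
Aug 17 16:00 end Nadia → 0
Aug 18 11:00 start Elena → 1
Aug 18 11:00 start Lucia → 2
Aug 18 11:00 start Tariq → 3
Aug 18 13:00 end Elena → 2
Aug 18 14:00 end Lucia → 1
Aug 18 19:00 end Tariq → 0
Aug 19 07:00 start Rohan → 1
Aug 19 09:00 start Hannah → 2
Aug 19 11:00 end Rohan → 1
Aug 19 16:00 end Hannah → 0
Peak is 3, at Aug 18 11:00 (Elena, Lucia, Tariq).

3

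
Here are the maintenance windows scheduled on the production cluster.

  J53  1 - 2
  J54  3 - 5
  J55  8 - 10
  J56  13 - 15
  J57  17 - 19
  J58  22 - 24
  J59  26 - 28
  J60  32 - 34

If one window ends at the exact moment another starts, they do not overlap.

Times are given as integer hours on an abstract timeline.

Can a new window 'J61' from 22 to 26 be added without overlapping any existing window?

J53: ends 2 at or before J61 starts 22 → clear.
J54: ends 5 at or before J61 starts 22 → clear.
J55: ends 10 at or before J61 starts 22 → clear.
J56: ends 15 at or before J61 starts 22 → clear.
J57: ends 19 at or before J61 starts 22 → clear.
J58: starts 22 before J61 ends 26, and ends 24 after J61 starts 22 → overlap.
J59: starts 26 at or after J61 ends 26 → clear.
J60: starts 32 at or after J61 ends 26 → clear.
J61 overlaps J58.

No — it overlaps J58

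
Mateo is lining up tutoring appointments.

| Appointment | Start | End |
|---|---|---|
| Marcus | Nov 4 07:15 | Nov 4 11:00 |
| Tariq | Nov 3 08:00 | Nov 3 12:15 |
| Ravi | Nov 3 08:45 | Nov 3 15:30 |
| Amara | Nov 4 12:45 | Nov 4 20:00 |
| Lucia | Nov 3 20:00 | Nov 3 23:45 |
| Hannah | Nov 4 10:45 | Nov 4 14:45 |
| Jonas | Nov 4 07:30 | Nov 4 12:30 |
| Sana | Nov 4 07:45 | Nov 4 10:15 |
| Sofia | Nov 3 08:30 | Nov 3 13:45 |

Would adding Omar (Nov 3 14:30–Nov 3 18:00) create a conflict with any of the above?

Yes — it overlaps Ravi

Tariq: ends Nov 3 12:15 at or before Omar starts Nov 3 14:30 → clear.
Sofia: ends Nov 3 13:45 at or before Omar starts Nov 3 14:30 → clear.
Ravi: starts Nov 3 08:45 before Omar ends Nov 3 18:00, and ends Nov 3 15:30 after Omar starts Nov 3 14:30 → overlap.
Lucia: starts Nov 3 20:00 at or after Omar ends Nov 3 18:00 → clear.
Marcus: starts Nov 4 07:15 at or after Omar ends Nov 3 18:00 → clear.
Jonas: starts Nov 4 07:30 at or after Omar ends Nov 3 18:00 → clear.
Sana: starts Nov 4 07:45 at or after Omar ends Nov 3 18:00 → clear.
Hannah: starts Nov 4 10:45 at or after Omar ends Nov 3 18:00 → clear.
Amara: starts Nov 4 12:45 at or after Omar ends Nov 3 18:00 → clear.
Omar overlaps Ravi.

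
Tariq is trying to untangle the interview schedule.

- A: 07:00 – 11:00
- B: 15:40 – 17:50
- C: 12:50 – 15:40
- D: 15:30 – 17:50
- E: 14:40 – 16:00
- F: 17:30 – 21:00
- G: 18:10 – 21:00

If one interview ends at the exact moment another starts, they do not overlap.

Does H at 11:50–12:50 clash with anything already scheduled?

A: ends 11:00 at or before H starts 11:50 → clear.
C: starts 12:50 at or after H ends 12:50 → clear.
E: starts 14:40 at or after H ends 12:50 → clear.
D: starts 15:30 at or after H ends 12:50 → clear.
B: starts 15:40 at or after H ends 12:50 → clear.
F: starts 17:30 at or after H ends 12:50 → clear.
G: starts 18:10 at or after H ends 12:50 → clear.

No — it doesn't clash with anything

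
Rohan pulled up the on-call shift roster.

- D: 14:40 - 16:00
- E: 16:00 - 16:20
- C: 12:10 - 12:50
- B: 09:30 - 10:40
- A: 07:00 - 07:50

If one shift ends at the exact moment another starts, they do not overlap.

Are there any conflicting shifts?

No

Check each pair: they overlap iff neither finishes before the other starts.
Sorted by start: A, B, C, D, E.
B starts after A ends; A is clear from here.
C starts after B ends; B is clear from here.
D starts after C ends; C is clear from here.
E starts exactly when D ends (back-to-back, no overlap).
Every pair is clear; the schedule has no overlaps.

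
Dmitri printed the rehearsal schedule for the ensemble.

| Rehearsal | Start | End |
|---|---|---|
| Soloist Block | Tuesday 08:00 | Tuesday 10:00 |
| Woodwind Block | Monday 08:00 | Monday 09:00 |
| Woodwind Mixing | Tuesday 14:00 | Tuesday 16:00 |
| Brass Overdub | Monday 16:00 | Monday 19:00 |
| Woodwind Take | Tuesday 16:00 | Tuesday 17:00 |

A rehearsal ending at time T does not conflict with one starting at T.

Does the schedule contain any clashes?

No

Sorted by start: Woodwind Block, Brass Overdub, Soloist Block, Woodwind Mixing, Woodwind Take.
Brass Overdub starts after Woodwind Block ends; Woodwind Block is clear from here.
Soloist Block starts after Brass Overdub ends; Brass Overdub is clear from here.
Woodwind Mixing starts after Soloist Block ends; Soloist Block is clear from here.
Woodwind Take starts exactly when Woodwind Mixing ends (back-to-back, no overlap).
Every pair is clear; the schedule has no overlaps.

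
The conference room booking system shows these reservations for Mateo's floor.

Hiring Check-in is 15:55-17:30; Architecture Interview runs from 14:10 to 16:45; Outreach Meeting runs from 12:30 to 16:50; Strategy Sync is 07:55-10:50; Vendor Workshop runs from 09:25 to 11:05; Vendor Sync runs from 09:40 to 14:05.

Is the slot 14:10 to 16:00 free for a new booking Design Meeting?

No — it overlaps Architecture Interview, Hiring Check-in, Outreach Meeting

Strategy Sync: ends 10:50 at or before Design Meeting starts 14:10 → clear.
Vendor Workshop: ends 11:05 at or before Design Meeting starts 14:10 → clear.
Vendor Sync: ends 14:05 at or before Design Meeting starts 14:10 → clear.
Outreach Meeting: starts 12:30 before Design Meeting ends 16:00, and ends 16:50 after Design Meeting starts 14:10 → overlap.
Architecture Interview: starts 14:10 before Design Meeting ends 16:00, and ends 16:45 after Design Meeting starts 14:10 → overlap.
Hiring Check-in: starts 15:55 before Design Meeting ends 16:00, and ends 17:30 after Design Meeting starts 14:10 → overlap.
Design Meeting overlaps Hiring Check-in, Outreach Meeting, Architecture Interview.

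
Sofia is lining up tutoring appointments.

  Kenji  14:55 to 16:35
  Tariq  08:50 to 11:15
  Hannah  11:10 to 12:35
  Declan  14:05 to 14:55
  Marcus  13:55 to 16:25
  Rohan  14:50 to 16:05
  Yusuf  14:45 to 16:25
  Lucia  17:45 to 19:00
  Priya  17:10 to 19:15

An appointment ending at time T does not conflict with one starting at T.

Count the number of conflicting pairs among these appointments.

11

Two intervals overlap when each starts before the other ends.
Sorted by start: Tariq, Hannah, Marcus, Declan, Yusuf, Rohan, Kenji, Priya, Lucia.
Hannah starts before Tariq ends → Tariq and Hannah overlap.
Marcus starts after Tariq ends, so nothing later overlaps Tariq either.
Marcus starts after Hannah ends, so nothing later overlaps Hannah either.
Declan starts before Marcus ends → Marcus and Declan overlap.
Yusuf starts before Marcus ends → Marcus and Yusuf overlap.
Rohan starts before Marcus ends → Marcus and Rohan overlap.
Kenji starts before Marcus ends → Marcus and Kenji overlap.
Priya starts after Marcus ends, so nothing later overlaps Marcus either.
Yusuf starts before Declan ends → Declan and Yusuf overlap.
Rohan starts before Declan ends → Declan and Rohan overlap.
Kenji starts exactly when Declan ends (back-to-back, no overlap), so nothing later overlaps Declan either.
Rohan starts before Yusuf ends → Yusuf and Rohan overlap.
Kenji starts before Yusuf ends → Yusuf and Kenji overlap.
Priya starts after Yusuf ends, so nothing later overlaps Yusuf either.
Kenji starts before Rohan ends → Rohan and Kenji overlap.
Priya starts after Rohan ends, so nothing later overlaps Rohan either.
Priya starts after Kenji ends, so nothing later overlaps Kenji either.
Lucia starts before Priya ends → Priya and Lucia overlap.
Overlapping pairs: Declan & Marcus, Declan & Rohan, Declan & Yusuf, Hannah & Tariq, Kenji & Marcus, Kenji & Rohan, Kenji & Yusuf, Lucia & Priya, Marcus & Rohan, Marcus & Yusuf, Rohan & Yusuf — 11 in total.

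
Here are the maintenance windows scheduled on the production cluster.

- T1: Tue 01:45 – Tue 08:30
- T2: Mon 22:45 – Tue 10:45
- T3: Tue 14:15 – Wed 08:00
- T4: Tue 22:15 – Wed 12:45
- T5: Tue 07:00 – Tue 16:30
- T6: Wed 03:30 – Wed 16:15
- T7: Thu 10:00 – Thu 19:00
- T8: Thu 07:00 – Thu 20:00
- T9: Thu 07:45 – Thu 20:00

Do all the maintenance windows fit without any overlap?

Sorted by start: T2, T1, T5, T3, T4, T6, T8, T9, T7.
T1 starts before T2 ends → T2 and T1 overlap.
That's a conflict, so the schedule is not conflict-free.

No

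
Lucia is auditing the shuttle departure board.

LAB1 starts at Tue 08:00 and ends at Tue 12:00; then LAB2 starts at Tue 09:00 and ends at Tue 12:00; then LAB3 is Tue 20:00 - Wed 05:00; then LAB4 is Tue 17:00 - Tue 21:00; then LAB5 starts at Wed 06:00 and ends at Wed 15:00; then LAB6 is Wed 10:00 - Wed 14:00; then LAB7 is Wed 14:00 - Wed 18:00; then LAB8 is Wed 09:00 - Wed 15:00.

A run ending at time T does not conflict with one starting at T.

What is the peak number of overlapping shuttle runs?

3

Sweep the timeline, counting +1 at each start and −1 at each end (ends before starts at a tie):
Tue 08:00 start LAB1 → 1
Tue 09:00 start LAB2 → 2
Tue 12:00 end LAB1 → 1
Tue 12:00 end LAB2 → 0
Tue 17:00 start LAB4 → 1
Tue 20:00 start LAB3 → 2
Tue 21:00 end LAB4 → 1
Wed 05:00 end LAB3 → 0
Wed 06:00 start LAB5 → 1
Wed 09:00 start LAB8 → 2
Wed 10:00 start LAB6 → 3
Wed 14:00 end LAB6 → 2
Wed 14:00 start LAB7 → 3
Wed 15:00 end LAB5 → 2
Wed 15:00 end LAB8 → 1
Wed 18:00 end LAB7 → 0
Peak is 3, at Wed 10:00 (LAB5, LAB6, LAB8).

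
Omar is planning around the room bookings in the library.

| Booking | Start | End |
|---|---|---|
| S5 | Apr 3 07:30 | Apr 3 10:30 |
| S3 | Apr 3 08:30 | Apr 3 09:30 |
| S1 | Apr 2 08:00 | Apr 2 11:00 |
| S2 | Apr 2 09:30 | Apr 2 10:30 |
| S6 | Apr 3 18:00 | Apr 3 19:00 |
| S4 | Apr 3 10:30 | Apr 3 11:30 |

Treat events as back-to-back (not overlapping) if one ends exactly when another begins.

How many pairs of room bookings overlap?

2

Sorted by start: S1, S2, S5, S3, S4, S6.
S2 starts before S1 ends → S1 and S2 overlap.
S5 starts after S1 ends; S1 is clear from here.
S5 starts after S2 ends; S2 is clear from here.
S3 starts before S5 ends → S5 and S3 overlap.
S4 starts exactly when S5 ends (back-to-back, no overlap); S5 is clear from here.
S4 starts after S3 ends; S3 is clear from here.
S6 starts after S4 ends.
Overlapping pairs: S1 & S2, S3 & S5 — 2 in total.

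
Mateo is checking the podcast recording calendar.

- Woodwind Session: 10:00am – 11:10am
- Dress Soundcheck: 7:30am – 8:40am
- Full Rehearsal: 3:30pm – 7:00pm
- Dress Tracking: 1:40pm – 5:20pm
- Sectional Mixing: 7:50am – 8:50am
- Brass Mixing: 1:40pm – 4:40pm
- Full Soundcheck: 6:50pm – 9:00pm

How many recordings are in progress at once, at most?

3

Sweep the timeline, counting +1 at each start and −1 at each end (ends before starts at a tie):
7:30am start Dress Soundcheck → 1
7:50am start Sectional Mixing → 2
8:40am end Dress Soundcheck → 1
8:50am end Sectional Mixing → 0
10:00am start Woodwind Session → 1
11:10am end Woodwind Session → 0
1:40pm start Brass Mixing → 1
1:40pm start Dress Tracking → 2
3:30pm start Full Rehearsal → 3
4:40pm end Brass Mixing → 2
5:20pm end Dress Tracking → 1
6:50pm start Full Soundcheck → 2
7:00pm end Full Rehearsal → 1
9:00pm end Full Soundcheck → 0
Peak is 3, at 3:30pm (Brass Mixing, Dress Tracking, Full Rehearsal).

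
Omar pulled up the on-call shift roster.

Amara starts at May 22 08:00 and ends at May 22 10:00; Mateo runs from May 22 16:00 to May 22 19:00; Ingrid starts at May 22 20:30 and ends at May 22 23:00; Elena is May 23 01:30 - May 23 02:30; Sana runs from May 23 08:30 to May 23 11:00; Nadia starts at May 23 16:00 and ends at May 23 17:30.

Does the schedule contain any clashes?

Sorted by start: Amara, Mateo, Ingrid, Elena, Sana, Nadia.
Mateo starts after Amara ends; Amara is clear from here.
Ingrid starts after Mateo ends; Mateo is clear from here.
Elena starts after Ingrid ends; Ingrid is clear from here.
Sana starts after Elena ends; Elena is clear from here.
Nadia starts after Sana ends.
Every pair is clear; the schedule has no overlaps.

No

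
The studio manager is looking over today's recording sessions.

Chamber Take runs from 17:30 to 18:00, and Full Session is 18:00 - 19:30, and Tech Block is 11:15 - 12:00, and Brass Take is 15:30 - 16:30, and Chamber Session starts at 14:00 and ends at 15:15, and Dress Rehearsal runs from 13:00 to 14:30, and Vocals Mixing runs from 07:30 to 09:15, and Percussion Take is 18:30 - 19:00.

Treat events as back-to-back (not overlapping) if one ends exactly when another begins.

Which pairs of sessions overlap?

Chamber Session & Dress Rehearsal, Full Session & Percussion Take

Two intervals overlap when each starts before the other ends.
Sorted by start: Vocals Mixing, Tech Block, Dress Rehearsal, Chamber Session, Brass Take, Chamber Take, Full Session, Percussion Take.
Tech Block starts after Vocals Mixing ends, so Vocals Mixing has no further overlaps.
Dress Rehearsal starts after Tech Block ends, so Tech Block has no further overlaps.
Chamber Session starts before Dress Rehearsal ends → Dress Rehearsal and Chamber Session overlap.
Brass Take starts after Dress Rehearsal ends, so Dress Rehearsal has no further overlaps.
Brass Take starts after Chamber Session ends, so Chamber Session has no further overlaps.
Chamber Take starts after Brass Take ends, so Brass Take has no further overlaps.
Full Session starts exactly when Chamber Take ends (back-to-back, no overlap), so Chamber Take has no further overlaps.
Percussion Take starts before Full Session ends → Full Session and Percussion Take overlap.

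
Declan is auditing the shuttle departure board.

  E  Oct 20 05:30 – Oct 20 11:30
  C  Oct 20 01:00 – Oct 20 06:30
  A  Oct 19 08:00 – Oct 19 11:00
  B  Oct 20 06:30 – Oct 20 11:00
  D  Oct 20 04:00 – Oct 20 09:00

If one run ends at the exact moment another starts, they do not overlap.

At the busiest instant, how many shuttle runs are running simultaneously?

3

Sort all start/end points and keep a running count:
Oct 19 08:00 start A → 1
Oct 19 11:00 end A → 0
Oct 20 01:00 start C → 1
Oct 20 04:00 start D → 2
Oct 20 05:30 start E → 3
Oct 20 06:30 end C → 2
Oct 20 06:30 start B → 3
Oct 20 09:00 end D → 2
Oct 20 11:00 end B → 1
Oct 20 11:30 end E → 0
Peak is 3, at Oct 20 05:30 (C, D, E).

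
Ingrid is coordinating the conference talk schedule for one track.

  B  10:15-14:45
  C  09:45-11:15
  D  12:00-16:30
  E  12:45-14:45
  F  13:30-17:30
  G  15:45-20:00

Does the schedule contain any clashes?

Sorted by start: C, B, D, E, F, G.
B starts before C ends → C and B overlap.
That's a conflict, so the schedule is not conflict-free.

Yes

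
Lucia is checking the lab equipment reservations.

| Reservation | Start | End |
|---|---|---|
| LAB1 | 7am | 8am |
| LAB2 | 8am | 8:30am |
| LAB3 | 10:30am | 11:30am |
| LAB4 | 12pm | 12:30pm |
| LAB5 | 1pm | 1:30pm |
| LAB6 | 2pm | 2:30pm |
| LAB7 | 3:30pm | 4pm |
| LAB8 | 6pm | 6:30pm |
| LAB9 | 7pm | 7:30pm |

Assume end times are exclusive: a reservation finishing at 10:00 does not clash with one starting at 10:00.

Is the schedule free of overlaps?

Check each pair: they overlap iff neither finishes before the other starts.
Sorted by start: LAB1, LAB2, LAB3, LAB4, LAB5, LAB6, LAB7, LAB8, LAB9.
LAB2 starts exactly when LAB1 ends (back-to-back, no overlap), so LAB1 has no further overlaps.
LAB3 starts after LAB2 ends, so LAB2 has no further overlaps.
LAB4 starts after LAB3 ends, so LAB3 has no further overlaps.
LAB5 starts after LAB4 ends, so LAB4 has no further overlaps.
LAB6 starts after LAB5 ends, so LAB5 has no further overlaps.
LAB7 starts after LAB6 ends, so LAB6 has no further overlaps.
LAB8 starts after LAB7 ends, so LAB7 has no further overlaps.
LAB9 starts after LAB8 ends.
Every pair is clear; the schedule has no overlaps.

Yes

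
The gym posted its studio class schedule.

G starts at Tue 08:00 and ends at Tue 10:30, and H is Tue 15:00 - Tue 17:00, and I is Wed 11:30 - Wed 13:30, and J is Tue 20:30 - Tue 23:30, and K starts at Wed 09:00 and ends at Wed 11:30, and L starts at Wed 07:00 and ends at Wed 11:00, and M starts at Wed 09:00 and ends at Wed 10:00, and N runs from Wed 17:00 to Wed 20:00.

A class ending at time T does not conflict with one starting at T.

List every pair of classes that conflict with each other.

K & L, K & M, L & M

Check each pair: they overlap iff neither finishes before the other starts.
Sorted by start: G, H, J, L, K, M, I, N.
H starts after G ends — done with G.
J starts after H ends — done with H.
L starts after J ends — done with J.
K starts before L ends → L and K overlap.
M starts before L ends → L and M overlap.
I starts after L ends — done with L.
M starts before K ends → K and M overlap.
I starts exactly when K ends (back-to-back, no overlap) — done with K.
I starts after M ends — done with M.
N starts after I ends.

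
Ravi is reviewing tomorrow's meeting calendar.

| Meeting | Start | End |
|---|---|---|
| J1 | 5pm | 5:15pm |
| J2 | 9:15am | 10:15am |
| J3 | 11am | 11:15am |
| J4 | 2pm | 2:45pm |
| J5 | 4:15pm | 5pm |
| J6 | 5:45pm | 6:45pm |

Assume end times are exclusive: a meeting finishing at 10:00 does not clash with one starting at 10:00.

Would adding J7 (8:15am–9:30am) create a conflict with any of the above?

J2: starts 9:15am before J7 ends 9:30am, and ends 10:15am after J7 starts 8:15am → overlap.
J3: starts 11am at or after J7 ends 9:30am → clear.
J4: starts 2pm at or after J7 ends 9:30am → clear.
J5: starts 4:15pm at or after J7 ends 9:30am → clear.
J1: starts 5pm at or after J7 ends 9:30am → clear.
J6: starts 5:45pm at or after J7 ends 9:30am → clear.
J7 overlaps J2.

Yes — it overlaps J2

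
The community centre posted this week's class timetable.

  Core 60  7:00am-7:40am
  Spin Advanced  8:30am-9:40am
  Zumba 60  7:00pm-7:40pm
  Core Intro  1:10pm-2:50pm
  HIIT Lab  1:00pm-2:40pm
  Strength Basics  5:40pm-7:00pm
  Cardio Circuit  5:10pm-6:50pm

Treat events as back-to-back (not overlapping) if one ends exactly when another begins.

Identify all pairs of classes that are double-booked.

Cardio Circuit & Strength Basics, Core Intro & HIIT Lab

Sorted by start: Core 60, Spin Advanced, HIIT Lab, Core Intro, Cardio Circuit, Strength Basics, Zumba 60.
Spin Advanced starts after Core 60 ends, so nothing later overlaps Core 60 either.
HIIT Lab starts after Spin Advanced ends, so nothing later overlaps Spin Advanced either.
Core Intro starts before HIIT Lab ends → HIIT Lab and Core Intro overlap.
Cardio Circuit starts after HIIT Lab ends, so nothing later overlaps HIIT Lab either.
Cardio Circuit starts after Core Intro ends, so nothing later overlaps Core Intro either.
Strength Basics starts before Cardio Circuit ends → Cardio Circuit and Strength Basics overlap.
Zumba 60 starts after Cardio Circuit ends.
Zumba 60 starts exactly when Strength Basics ends (back-to-back, no overlap).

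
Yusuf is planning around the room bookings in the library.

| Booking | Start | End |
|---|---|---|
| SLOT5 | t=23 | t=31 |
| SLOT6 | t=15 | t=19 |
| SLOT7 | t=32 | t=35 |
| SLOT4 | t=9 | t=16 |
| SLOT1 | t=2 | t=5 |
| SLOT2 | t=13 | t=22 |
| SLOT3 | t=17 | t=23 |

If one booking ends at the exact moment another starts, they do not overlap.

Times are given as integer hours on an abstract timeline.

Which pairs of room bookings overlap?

SLOT2 & SLOT3, SLOT2 & SLOT4, SLOT2 & SLOT6, SLOT3 & SLOT6, SLOT4 & SLOT6

Sorted by start: SLOT1, SLOT4, SLOT2, SLOT6, SLOT3, SLOT5, SLOT7.
SLOT4 starts after SLOT1 ends, so SLOT1 has no further overlaps.
SLOT2 starts before SLOT4 ends → SLOT4 and SLOT2 overlap.
SLOT6 starts before SLOT4 ends → SLOT4 and SLOT6 overlap.
SLOT3 starts after SLOT4 ends, so SLOT4 has no further overlaps.
SLOT6 starts before SLOT2 ends → SLOT2 and SLOT6 overlap.
SLOT3 starts before SLOT2 ends → SLOT2 and SLOT3 overlap.
SLOT5 starts after SLOT2 ends, so SLOT2 has no further overlaps.
SLOT3 starts before SLOT6 ends → SLOT6 and SLOT3 overlap.
SLOT5 starts after SLOT6 ends, so SLOT6 has no further overlaps.
SLOT5 starts exactly when SLOT3 ends (back-to-back, no overlap), so SLOT3 has no further overlaps.
SLOT7 starts after SLOT5 ends.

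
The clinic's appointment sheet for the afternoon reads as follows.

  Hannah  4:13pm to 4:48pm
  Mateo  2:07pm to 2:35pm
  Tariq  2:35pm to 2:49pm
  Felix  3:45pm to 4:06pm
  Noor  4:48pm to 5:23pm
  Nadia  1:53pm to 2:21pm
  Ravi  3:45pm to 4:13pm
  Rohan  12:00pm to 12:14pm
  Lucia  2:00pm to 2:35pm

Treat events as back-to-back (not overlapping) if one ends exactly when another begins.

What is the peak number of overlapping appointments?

3

Walk through starts and ends in time order (an end at T is processed before a start at T):
12:00pm start Rohan → 1
12:14pm end Rohan → 0
1:53pm start Nadia → 1
2:00pm start Lucia → 2
2:07pm start Mateo → 3
2:21pm end Nadia → 2
2:35pm end Lucia → 1
2:35pm end Mateo → 0
2:35pm start Tariq → 1
2:49pm end Tariq → 0
3:45pm start Felix → 1
3:45pm start Ravi → 2
4:06pm end Felix → 1
4:13pm end Ravi → 0
4:13pm start Hannah → 1
4:48pm end Hannah → 0
4:48pm start Noor → 1
5:23pm end Noor → 0
Peak is 3, at 2:07pm (Lucia, Mateo, Nadia).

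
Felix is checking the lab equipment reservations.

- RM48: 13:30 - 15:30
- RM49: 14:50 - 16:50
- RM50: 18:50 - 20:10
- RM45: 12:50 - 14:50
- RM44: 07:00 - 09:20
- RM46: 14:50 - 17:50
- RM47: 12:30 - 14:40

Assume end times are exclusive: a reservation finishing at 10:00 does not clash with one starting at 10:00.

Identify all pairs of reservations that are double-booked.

RM45 & RM47, RM45 & RM48, RM46 & RM48, RM46 & RM49, RM47 & RM48, RM48 & RM49

Two intervals overlap when each starts before the other ends.
Sorted by start: RM44, RM47, RM45, RM48, RM46, RM49, RM50.
RM47 starts after RM44 ends, so RM44 has no further overlaps.
RM45 starts before RM47 ends → RM47 and RM45 overlap.
RM48 starts before RM47 ends → RM47 and RM48 overlap.
RM46 starts after RM47 ends, so RM47 has no further overlaps.
RM48 starts before RM45 ends → RM45 and RM48 overlap.
RM46 starts exactly when RM45 ends (back-to-back, no overlap), so RM45 has no further overlaps.
RM46 starts before RM48 ends → RM48 and RM46 overlap.
RM49 starts before RM48 ends → RM48 and RM49 overlap.
RM50 starts after RM48 ends.
RM49 starts before RM46 ends → RM46 and RM49 overlap.
RM50 starts after RM46 ends.
RM50 starts after RM49 ends.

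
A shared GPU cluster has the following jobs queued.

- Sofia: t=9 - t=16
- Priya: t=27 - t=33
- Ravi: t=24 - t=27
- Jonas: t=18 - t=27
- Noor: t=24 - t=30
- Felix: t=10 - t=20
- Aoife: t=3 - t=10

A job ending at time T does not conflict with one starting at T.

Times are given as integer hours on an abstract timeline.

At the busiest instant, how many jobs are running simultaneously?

3

Sweep the timeline, counting +1 at each start and −1 at each end (ends before starts at a tie):
t=3 start Aoife → 1
t=9 start Sofia → 2
t=10 end Aoife → 1
t=10 start Felix → 2
t=16 end Sofia → 1
t=18 start Jonas → 2
t=20 end Felix → 1
t=24 start Noor → 2
t=24 start Ravi → 3
t=27 end Jonas → 2
t=27 end Ravi → 1
t=27 start Priya → 2
t=30 end Noor → 1
t=33 end Priya → 0
Peak is 3, at t=24 (Jonas, Noor, Ravi).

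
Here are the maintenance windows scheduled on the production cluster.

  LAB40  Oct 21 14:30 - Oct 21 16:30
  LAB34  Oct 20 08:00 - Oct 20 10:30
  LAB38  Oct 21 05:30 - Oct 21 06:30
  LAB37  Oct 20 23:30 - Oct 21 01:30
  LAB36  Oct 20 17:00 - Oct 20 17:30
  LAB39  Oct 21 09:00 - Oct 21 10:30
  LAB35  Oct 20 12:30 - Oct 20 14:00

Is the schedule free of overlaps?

Sorted by start: LAB34, LAB35, LAB36, LAB37, LAB38, LAB39, LAB40.
LAB35 starts after LAB34 ends; LAB34 is clear from here.
LAB36 starts after LAB35 ends; LAB35 is clear from here.
LAB37 starts after LAB36 ends; LAB36 is clear from here.
LAB38 starts after LAB37 ends; LAB37 is clear from here.
LAB39 starts after LAB38 ends; LAB38 is clear from here.
LAB40 starts after LAB39 ends.
Every pair is clear; the schedule has no overlaps.

Yes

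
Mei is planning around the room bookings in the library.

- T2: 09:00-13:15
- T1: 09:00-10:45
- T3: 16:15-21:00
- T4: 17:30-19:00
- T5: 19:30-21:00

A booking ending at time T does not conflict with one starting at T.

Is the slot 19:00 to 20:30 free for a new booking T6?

No — it overlaps T3, T5

T1: ends 10:45 at or before T6 starts 19:00 → clear.
T2: ends 13:15 at or before T6 starts 19:00 → clear.
T3: starts 16:15 before T6 ends 20:30, and ends 21:00 after T6 starts 19:00 → overlap.
T4: ends 19:00 at or before T6 starts 19:00 → clear.
T5: starts 19:30 before T6 ends 20:30, and ends 21:00 after T6 starts 19:00 → overlap.
T6 overlaps T3, T5.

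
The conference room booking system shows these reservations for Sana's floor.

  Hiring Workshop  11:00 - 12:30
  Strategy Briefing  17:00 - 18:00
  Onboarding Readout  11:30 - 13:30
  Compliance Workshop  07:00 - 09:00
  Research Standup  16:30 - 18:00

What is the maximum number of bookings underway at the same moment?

Sort all start/end points and keep a running count:
07:00 start Compliance Workshop → 1
09:00 end Compliance Workshop → 0
11:00 start Hiring Workshop → 1
11:30 start Onboarding Readout → 2
12:30 end Hiring Workshop → 1
13:30 end Onboarding Readout → 0
16:30 start Research Standup → 1
17:00 start Strategy Briefing → 2
18:00 end Research Standup → 1
18:00 end Strategy Briefing → 0
Peak is 2, at 11:30 (Hiring Workshop, Onboarding Readout).

2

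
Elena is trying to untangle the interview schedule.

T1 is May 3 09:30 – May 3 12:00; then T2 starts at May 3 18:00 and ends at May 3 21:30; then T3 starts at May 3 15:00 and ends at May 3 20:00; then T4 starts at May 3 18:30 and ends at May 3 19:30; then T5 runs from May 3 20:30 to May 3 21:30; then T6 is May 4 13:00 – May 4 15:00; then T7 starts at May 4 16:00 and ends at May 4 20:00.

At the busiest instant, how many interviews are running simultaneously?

3

Sweep the timeline, counting +1 at each start and −1 at each end (ends before starts at a tie):
May 3 09:30 start T1 → 1
May 3 12:00 end T1 → 0
May 3 15:00 start T3 → 1
May 3 18:00 start T2 → 2
May 3 18:30 start T4 → 3
May 3 19:30 end T4 → 2
May 3 20:00 end T3 → 1
May 3 20:30 start T5 → 2
May 3 21:30 end T2 → 1
May 3 21:30 end T5 → 0
May 4 13:00 start T6 → 1
May 4 15:00 end T6 → 0
May 4 16:00 start T7 → 1
May 4 20:00 end T7 → 0
Peak is 3, at May 3 18:30 (T2, T3, T4).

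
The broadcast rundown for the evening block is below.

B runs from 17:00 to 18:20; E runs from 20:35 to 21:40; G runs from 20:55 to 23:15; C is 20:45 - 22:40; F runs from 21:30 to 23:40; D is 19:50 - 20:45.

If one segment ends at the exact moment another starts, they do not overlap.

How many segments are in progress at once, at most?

4

Sweep the timeline, counting +1 at each start and −1 at each end (ends before starts at a tie):
17:00 start B → 1
18:20 end B → 0
19:50 start D → 1
20:35 start E → 2
20:45 end D → 1
20:45 start C → 2
20:55 start G → 3
21:30 start F → 4
21:40 end E → 3
22:40 end C → 2
23:15 end G → 1
23:40 end F → 0
Peak is 4, at 21:30 (C, E, F, G).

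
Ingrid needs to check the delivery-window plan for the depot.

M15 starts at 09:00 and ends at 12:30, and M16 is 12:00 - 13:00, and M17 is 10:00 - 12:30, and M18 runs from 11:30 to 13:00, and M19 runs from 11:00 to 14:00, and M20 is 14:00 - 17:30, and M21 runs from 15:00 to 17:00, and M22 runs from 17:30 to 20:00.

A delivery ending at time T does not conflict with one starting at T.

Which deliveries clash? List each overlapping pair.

Sorted by start: M15, M17, M19, M18, M16, M20, M21, M22.
M17 starts before M15 ends → M15 and M17 overlap.
M19 starts before M15 ends → M15 and M19 overlap.
M18 starts before M15 ends → M15 and M18 overlap.
M16 starts before M15 ends → M15 and M16 overlap.
M20 starts after M15 ends, so M15 has no further overlaps.
M19 starts before M17 ends → M17 and M19 overlap.
M18 starts before M17 ends → M17 and M18 overlap.
M16 starts before M17 ends → M17 and M16 overlap.
M20 starts after M17 ends, so M17 has no further overlaps.
M18 starts before M19 ends → M19 and M18 overlap.
M16 starts before M19 ends → M19 and M16 overlap.
M20 starts exactly when M19 ends (back-to-back, no overlap), so M19 has no further overlaps.
M16 starts before M18 ends → M18 and M16 overlap.
M20 starts after M18 ends, so M18 has no further overlaps.
M20 starts after M16 ends, so M16 has no further overlaps.
M21 starts before M20 ends → M20 and M21 overlap.
M22 starts exactly when M20 ends (back-to-back, no overlap).
M22 starts after M21 ends.

M15 & M16, M15 & M17, M15 & M18, M15 & M19, M16 & M17, M16 & M18, M16 & M19, M17 & M18, M17 & M19, M18 & M19, M20 & M21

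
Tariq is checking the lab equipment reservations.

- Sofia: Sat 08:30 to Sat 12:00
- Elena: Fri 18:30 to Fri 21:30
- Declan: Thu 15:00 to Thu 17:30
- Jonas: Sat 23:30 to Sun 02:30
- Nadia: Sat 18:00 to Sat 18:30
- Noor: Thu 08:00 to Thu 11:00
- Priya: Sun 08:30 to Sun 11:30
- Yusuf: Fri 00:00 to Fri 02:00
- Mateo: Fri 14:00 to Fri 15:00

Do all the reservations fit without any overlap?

Yes

Sorted by start: Noor, Declan, Yusuf, Mateo, Elena, Sofia, Nadia, Jonas, Priya.
Declan starts after Noor ends; Noor is clear from here.
Yusuf starts after Declan ends; Declan is clear from here.
Mateo starts after Yusuf ends; Yusuf is clear from here.
Elena starts after Mateo ends; Mateo is clear from here.
Sofia starts after Elena ends; Elena is clear from here.
Nadia starts after Sofia ends; Sofia is clear from here.
Jonas starts after Nadia ends; Nadia is clear from here.
Priya starts after Jonas ends.
Every pair is clear; the schedule has no overlaps.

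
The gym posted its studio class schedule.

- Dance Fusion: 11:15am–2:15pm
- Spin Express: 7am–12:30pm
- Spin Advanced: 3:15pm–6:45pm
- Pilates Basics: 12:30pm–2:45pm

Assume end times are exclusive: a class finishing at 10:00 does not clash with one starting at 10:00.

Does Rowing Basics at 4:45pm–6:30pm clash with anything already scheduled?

Spin Express: ends 12:30pm at or before Rowing Basics starts 4:45pm → clear.
Dance Fusion: ends 2:15pm at or before Rowing Basics starts 4:45pm → clear.
Pilates Basics: ends 2:45pm at or before Rowing Basics starts 4:45pm → clear.
Spin Advanced: starts 3:15pm before Rowing Basics ends 6:30pm, and ends 6:45pm after Rowing Basics starts 4:45pm → overlap.
Rowing Basics overlaps Spin Advanced.

Yes — it overlaps Spin Advanced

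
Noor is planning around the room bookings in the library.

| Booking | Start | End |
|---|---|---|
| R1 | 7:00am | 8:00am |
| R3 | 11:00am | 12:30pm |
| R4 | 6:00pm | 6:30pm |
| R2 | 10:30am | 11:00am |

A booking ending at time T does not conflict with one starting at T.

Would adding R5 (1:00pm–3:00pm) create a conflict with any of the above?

R1: ends 8:00am at or before R5 starts 1:00pm → clear.
R2: ends 11:00am at or before R5 starts 1:00pm → clear.
R3: ends 12:30pm at or before R5 starts 1:00pm → clear.
R4: starts 6:00pm at or after R5 ends 3:00pm → clear.

No — it doesn't clash with anything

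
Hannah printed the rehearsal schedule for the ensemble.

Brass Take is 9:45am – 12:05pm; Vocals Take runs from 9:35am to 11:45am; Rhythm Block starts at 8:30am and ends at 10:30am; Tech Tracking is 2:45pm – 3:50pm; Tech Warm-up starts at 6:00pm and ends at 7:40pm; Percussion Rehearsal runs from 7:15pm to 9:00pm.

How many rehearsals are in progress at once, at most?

3

Sweep the timeline, counting +1 at each start and −1 at each end (ends before starts at a tie):
8:30am start Rhythm Block → 1
9:35am start Vocals Take → 2
9:45am start Brass Take → 3
10:30am end Rhythm Block → 2
11:45am end Vocals Take → 1
12:05pm end Brass Take → 0
2:45pm start Tech Tracking → 1
3:50pm end Tech Tracking → 0
6:00pm start Tech Warm-up → 1
7:15pm start Percussion Rehearsal → 2
7:40pm end Tech Warm-up → 1
9:00pm end Percussion Rehearsal → 0
Peak is 3, at 9:45am (Brass Take, Rhythm Block, Vocals Take).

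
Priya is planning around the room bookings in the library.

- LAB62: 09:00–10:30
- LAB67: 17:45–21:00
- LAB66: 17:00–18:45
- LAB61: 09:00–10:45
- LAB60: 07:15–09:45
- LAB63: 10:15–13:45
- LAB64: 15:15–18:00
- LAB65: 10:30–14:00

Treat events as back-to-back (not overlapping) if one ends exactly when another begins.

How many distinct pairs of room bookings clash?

10

Sorted by start: LAB60, LAB61, LAB62, LAB63, LAB65, LAB64, LAB66, LAB67.
LAB61 starts before LAB60 ends → LAB60 and LAB61 overlap.
LAB62 starts before LAB60 ends → LAB60 and LAB62 overlap.
LAB63 starts after LAB60 ends; LAB60 is clear from here.
LAB62 starts before LAB61 ends → LAB61 and LAB62 overlap.
LAB63 starts before LAB61 ends → LAB61 and LAB63 overlap.
LAB65 starts before LAB61 ends → LAB61 and LAB65 overlap.
LAB64 starts after LAB61 ends; LAB61 is clear from here.
LAB63 starts before LAB62 ends → LAB62 and LAB63 overlap.
LAB65 starts exactly when LAB62 ends (back-to-back, no overlap); LAB62 is clear from here.
LAB65 starts before LAB63 ends → LAB63 and LAB65 overlap.
LAB64 starts after LAB63 ends; LAB63 is clear from here.
LAB64 starts after LAB65 ends; LAB65 is clear from here.
LAB66 starts before LAB64 ends → LAB64 and LAB66 overlap.
LAB67 starts before LAB64 ends → LAB64 and LAB67 overlap.
LAB67 starts before LAB66 ends → LAB66 and LAB67 overlap.
Overlapping pairs: LAB60 & LAB61, LAB60 & LAB62, LAB61 & LAB62, LAB61 & LAB63, LAB61 & LAB65, LAB62 & LAB63, LAB63 & LAB65, LAB64 & LAB66, LAB64 & LAB67, LAB66 & LAB67 — 10 in total.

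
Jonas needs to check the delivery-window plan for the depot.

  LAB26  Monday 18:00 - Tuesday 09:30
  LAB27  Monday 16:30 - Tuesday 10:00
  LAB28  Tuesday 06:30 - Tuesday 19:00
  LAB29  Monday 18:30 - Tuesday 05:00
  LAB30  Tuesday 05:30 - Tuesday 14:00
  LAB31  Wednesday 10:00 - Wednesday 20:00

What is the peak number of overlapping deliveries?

4

Sweep the timeline, counting +1 at each start and −1 at each end (ends before starts at a tie):
Monday 16:30 start LAB27 → 1
Monday 18:00 start LAB26 → 2
Monday 18:30 start LAB29 → 3
Tuesday 05:00 end LAB29 → 2
Tuesday 05:30 start LAB30 → 3
Tuesday 06:30 start LAB28 → 4
Tuesday 09:30 end LAB26 → 3
Tuesday 10:00 end LAB27 → 2
Tuesday 14:00 end LAB30 → 1
Tuesday 19:00 end LAB28 → 0
Wednesday 10:00 start LAB31 → 1
Wednesday 20:00 end LAB31 → 0
Peak is 4, at Tuesday 06:30 (LAB26, LAB27, LAB28, LAB30).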